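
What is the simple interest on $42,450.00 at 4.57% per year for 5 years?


Formula: I = P * r * t
Substituting: I = $42,450.00 * 0.0457 * 5
Step: I = $42,450.00 * 0.2285
I = $9,699.83

$9,699.83


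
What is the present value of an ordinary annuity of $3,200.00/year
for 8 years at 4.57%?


Formula: PV = PMT * (1 - (1+r)^(-n)) / r
Discount factor: (1 + 0.0457)^(-8) = 0.699428
Bracket: 1 - 0.699428 = 0.300572
PV = $3,200.00 * 0.300572 / 0.0457 = $21,046.60

$21,046.60


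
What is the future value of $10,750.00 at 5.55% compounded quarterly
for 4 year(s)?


Formula: FV = P * (1 + r/m)^(m*t)
Period rate: r/m = 0.0555 / 4 = 0.013875
Total periods: m*t = 4 * 4 = 16
Growth factor: (1 + 0.013875)^16 = 1.246667
FV = $10,750.00 * 1.246667 = $13,401.68

$13,401.68


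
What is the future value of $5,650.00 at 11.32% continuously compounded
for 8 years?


Formula: FV = P * e^(r*t)
Exponent: r*t = 0.1132 * 8 = 0.9056
e^(0.9056) = 2.473416
FV = $5,650.00 * 2.473416 = $13,974.80

$13,974.80


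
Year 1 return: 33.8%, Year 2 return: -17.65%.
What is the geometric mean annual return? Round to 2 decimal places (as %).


Formula: Geometric mean = ((1+r1)*(1+r2))^(1/2) - 1
Product: (1 + 0.338) * (1 + -0.1765) = 1.338 * 0.8235 = 1.101843
Square root: 1.101843^0.5 = 1.049687
Geometric mean = 1.049687 - 1 = 0.049687
As percentage: 4.97%

4.97%


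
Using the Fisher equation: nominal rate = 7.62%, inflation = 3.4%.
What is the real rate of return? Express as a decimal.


Formula: (1 + r_real) = (1 + r_nom) / (1 + inflation)
Substituting: (1 + r_real) = 1.0762 / 1.034
(1 + r_real) = 1.040812
r_real = 1.040812 - 1 = 0.040812

0.040812


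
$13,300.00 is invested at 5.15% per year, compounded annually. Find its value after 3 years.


Formula: FV = P * (1 + r)^n
Substituting: FV = $13,300.00 * (1 + 0.0515)^3
Growth factor: (1.0515)^3 = 1.162593
FV = $13,300.00 * 1.162593 = $15,462.49

$15,462.49


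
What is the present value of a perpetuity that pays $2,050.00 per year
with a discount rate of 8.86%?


Formula: PV = C / r
Substituting: PV = $2,050.00 / 0.0886
PV = $23,137.70

$23,137.70


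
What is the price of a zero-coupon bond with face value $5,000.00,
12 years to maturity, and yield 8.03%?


Formula: Price = FV / (1 + r)^n
Substituting: Price = $5,000.00 / (1 + 0.0803)^12
Discount factor: (1.0803)^12 = 2.526577
Price = $5,000.00 / 2.526577 = $1,978.96

$1,978.96


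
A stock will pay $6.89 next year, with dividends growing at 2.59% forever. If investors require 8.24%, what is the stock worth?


Formula: P = D1 / (r - g)
Spread: r - g = 0.0824 - 0.0259 = 0.0565
Substituting: P = $6.89 / 0.0565
P = $121.95

$121.95


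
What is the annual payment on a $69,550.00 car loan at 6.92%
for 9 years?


Formula: PMT = PV * r / (1 - (1+r)^(-n))
Denominator: 1 - (1 + 0.0692)^(-9) = 0.452392
Numerator: $69,550.00 * 0.0692 = 4812.86
PMT = 4812.86 / 0.452392 = $10,638.68

$10,638.68


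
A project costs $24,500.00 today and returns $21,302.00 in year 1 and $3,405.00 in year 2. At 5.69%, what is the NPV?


Formula: NPV = C0 + C1/(1+r) + C2/(1+r)^2
Discount C1: $21,302.00 / (1 + 0.0569) = $20,155.17
Discount C2: $3,405.00 / (1 + 0.0569)^2 = $3,048.24
NPV = -$24,500.00 + $20,155.17 + $3,048.24 = -$1,296.59

-$1,296.59


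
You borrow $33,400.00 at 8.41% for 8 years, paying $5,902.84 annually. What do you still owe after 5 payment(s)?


Formula: Balance = PV*(1+r)^k - PMT*((1+r)^k - 1)/r
Growth: (1 + 0.0841)^5 = 1.497431
Accumulated factor: ((1+r)^k - 1)/r = 5.914752
Balance = $33,400.00 * 1.497431 - $5,902.84 * 5.914752
Balance = $15,100.35

$15,100.35


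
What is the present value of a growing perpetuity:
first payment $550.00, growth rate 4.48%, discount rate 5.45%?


Formula: PV = C / (r - g)
Spread: r - g = 0.0545 - 0.0448 = 0.0097
Substituting: PV = $550.00 / 0.0097
PV = $56,701.03

$56,701.03


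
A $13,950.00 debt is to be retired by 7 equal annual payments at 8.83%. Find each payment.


Formula: PMT = PV * r / (1 - (1+r)^(-n))
Denominator: 1 - (1 + 0.0883)^(-7) = 0.446956
Numerator: $13,950.00 * 0.0883 = 1231.785
PMT = 1231.785 / 0.446956 = $2,755.94

$2,755.94


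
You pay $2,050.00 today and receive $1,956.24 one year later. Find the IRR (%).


Formula: IRR = C1/C0 - 1
Substituting: IRR = $1,956.24 / $2,050.00 - 1
Ratio: 0.954263 - 1 = -0.045737
IRR = -4.5737%

-4.5737%


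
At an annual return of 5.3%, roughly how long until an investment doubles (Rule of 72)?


Formula: Years ≈ 72 / r
Substituting: Years ≈ 72 / 5.3
Years ≈ 13.6

13.6 years


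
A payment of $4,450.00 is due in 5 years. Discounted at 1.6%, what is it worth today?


Formula: PV = FV / (1 + r)^n
Substituting: PV = $4,450.00 / (1 + 0.016)^5
Discount factor: (1.016)^5 = 1.082601
PV = $4,450.00 / 1.082601 = $4,110.47

$4,110.47


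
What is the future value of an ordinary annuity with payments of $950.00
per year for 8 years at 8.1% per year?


Formula: FV = PMT * ((1+r)^n - 1) / r
Growth factor: (1 + 0.081)^8 = 1.864685
Numerator: 1.864685 - 1 = 0.864685
FV = $950.00 * 0.864685 / 0.081 = $10,141.37

$10,141.37


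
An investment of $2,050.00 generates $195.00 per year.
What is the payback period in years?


Formula: Payback = investment / annual cash flow
Substituting: Payback = $2,050.00 / $195.00
Payback = 10.5128 years

10.5128 years


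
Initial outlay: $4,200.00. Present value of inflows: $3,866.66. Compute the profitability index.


Formula: PI = PV(cash flows) / initial investment
Substituting: PI = $3,866.66 / $4,200.00
PI = 0.9206

0.9206


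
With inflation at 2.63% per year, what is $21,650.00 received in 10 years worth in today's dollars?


Formula: Real value = nominal / (1 + inflation)^years
Price level: (1 + 0.0263)^10 = 1.296413
Real value = $21,650.00 / 1.296413 = $16,699.93

$16,699.93


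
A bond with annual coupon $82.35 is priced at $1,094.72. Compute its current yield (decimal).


Formula: Current yield = annual coupon / price
Substituting: CY = $82.35 / $1,094.72
CY = 0.075225

0.075225


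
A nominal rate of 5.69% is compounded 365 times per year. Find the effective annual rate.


Formula: EAR = (1 + r/m)^m - 1
Period rate: r/m = 0.0569 / 365 = 0.000156
Compounding: (1 + 0.000156)^365 = 1.058545
EAR = 1.058545 - 1 = 0.058545

0.058545


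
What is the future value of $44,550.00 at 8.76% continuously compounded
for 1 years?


Formula: FV = P * e^(r*t)
Exponent: r*t = 0.0876 * 1 = 0.0876
e^(0.0876) = 1.091551
FV = $44,550.00 * 1.091551 = $48,628.62

$48,628.62


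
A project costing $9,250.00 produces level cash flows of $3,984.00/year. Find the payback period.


Formula: Payback = investment / annual cash flow
Substituting: Payback = $9,250.00 / $3,984.00
Payback = 2.3218 years

2.3218 years


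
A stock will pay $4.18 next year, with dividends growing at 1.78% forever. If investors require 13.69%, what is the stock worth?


Formula: P = D1 / (r - g)
Spread: r - g = 0.1369 - 0.0178 = 0.1191
Substituting: P = $4.18 / 0.1191
P = $35.10

$35.10


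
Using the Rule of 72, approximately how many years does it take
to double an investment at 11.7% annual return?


Formula: Years ≈ 72 / r
Substituting: Years ≈ 72 / 11.7
Years ≈ 6.2

6.2 years


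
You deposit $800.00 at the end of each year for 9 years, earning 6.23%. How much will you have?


Formula: FV = PMT * ((1+r)^n - 1) / r
Growth factor: (1 + 0.0623)^9 = 1.722759
Numerator: 1.722759 - 1 = 0.722759
FV = $800.00 * 0.722759 / 0.0623 = $9,281.02

$9,281.02


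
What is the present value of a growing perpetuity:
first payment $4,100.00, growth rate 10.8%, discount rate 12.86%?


Formula: PV = C / (r - g)
Spread: r - g = 0.1286 - 0.108 = 0.0206
Substituting: PV = $4,100.00 / 0.0206
PV = $199,029.13

$199,029.13


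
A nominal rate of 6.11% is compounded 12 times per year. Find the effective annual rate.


Formula: EAR = (1 + r/m)^m - 1
Period rate: r/m = 0.0611 / 12 = 0.005092
Compounding: (1 + 0.005092)^12 = 1.06284
EAR = 1.06284 - 1 = 0.06284

0.06284


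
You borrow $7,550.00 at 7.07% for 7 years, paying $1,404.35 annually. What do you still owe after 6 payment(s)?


Formula: Balance = PV*(1+r)^k - PMT*((1+r)^k - 1)/r
Growth: (1 + 0.0707)^6 = 1.506631
Accumulated factor: ((1+r)^k - 1)/r = 7.165922
Balance = $7,550.00 * 1.506631 - $1,404.35 * 7.165922
Balance = $1,311.60

$1,311.60


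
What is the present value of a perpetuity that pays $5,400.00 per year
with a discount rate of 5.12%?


Formula: PV = C / r
Substituting: PV = $5,400.00 / 0.0512
PV = $105,468.75

$105,468.75


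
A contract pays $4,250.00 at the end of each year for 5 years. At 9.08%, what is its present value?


Formula: PV = PMT * (1 - (1+r)^(-n)) / r
Discount factor: (1 + 0.0908)^(-5) = 0.647552
Bracket: 1 - 0.647552 = 0.352448
PV = $4,250.00 * 0.352448 / 0.0908 = $16,496.76

$16,496.76


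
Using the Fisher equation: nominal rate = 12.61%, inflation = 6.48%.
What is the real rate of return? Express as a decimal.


Formula: (1 + r_real) = (1 + r_nom) / (1 + inflation)
Substituting: (1 + r_real) = 1.1261 / 1.0648
(1 + r_real) = 1.057569
r_real = 1.057569 - 1 = 0.057569

0.057569


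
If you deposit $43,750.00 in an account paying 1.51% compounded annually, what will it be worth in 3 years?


Formula: FV = P * (1 + r)^n
Substituting: FV = $43,750.00 * (1 + 0.0151)^3
Growth factor: (1.0151)^3 = 1.045987
FV = $43,750.00 * 1.045987 = $45,761.95

$45,761.95


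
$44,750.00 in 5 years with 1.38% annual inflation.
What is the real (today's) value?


Formula: Real value = nominal / (1 + inflation)^years
Price level: (1 + 0.0138)^5 = 1.070931
Real value = $44,750.00 / 1.070931 = $41,786.08

$41,786.08


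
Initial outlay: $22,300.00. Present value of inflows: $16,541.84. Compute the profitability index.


Formula: PI = PV(cash flows) / initial investment
Substituting: PI = $16,541.84 / $22,300.00
PI = 0.7418

0.7418


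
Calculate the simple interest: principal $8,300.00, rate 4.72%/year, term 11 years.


Formula: I = P * r * t
Substituting: I = $8,300.00 * 0.0472 * 11
Step: I = $8,300.00 * 0.5192
I = $4,309.36

$4,309.36


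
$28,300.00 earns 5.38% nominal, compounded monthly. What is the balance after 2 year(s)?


Formula: FV = P * (1 + r/m)^(m*t)
Period rate: r/m = 0.0538 / 12 = 0.004483
Total periods: m*t = 12 * 2 = 24
Growth factor: (1 + 0.004483)^24 = 1.113334
FV = $28,300.00 * 1.113334 = $31,507.36

$31,507.36


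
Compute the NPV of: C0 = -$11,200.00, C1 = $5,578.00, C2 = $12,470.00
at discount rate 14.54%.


Formula: NPV = C0 + C1/(1+r) + C2/(1+r)^2
Discount C1: $5,578.00 / (1 + 0.1454) = $4,869.91
Discount C2: $12,470.00 / (1 + 0.1454)^2 = $9,505.00
NPV = -$11,200.00 + $4,869.91 + $9,505.00 = $3,174.91

$3,174.91


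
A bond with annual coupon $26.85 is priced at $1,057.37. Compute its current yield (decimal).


Formula: Current yield = annual coupon / price
Substituting: CY = $26.85 / $1,057.37
CY = 0.025393

0.025393


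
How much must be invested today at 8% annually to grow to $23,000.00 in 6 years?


Formula: PV = FV / (1 + r)^n
Substituting: PV = $23,000.00 / (1 + 0.08)^6
Discount factor: (1.08)^6 = 1.586874
PV = $23,000.00 / 1.586874 = $14,493.90

$14,493.90


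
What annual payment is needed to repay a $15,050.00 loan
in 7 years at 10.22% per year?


Formula: PMT = PV * r / (1 - (1+r)^(-n))
Denominator: 1 - (1 + 0.1022)^(-7) = 0.493969
Numerator: $15,050.00 * 0.1022 = 1538.11
PMT = 1538.11 / 0.493969 = $3,113.78

$3,113.78


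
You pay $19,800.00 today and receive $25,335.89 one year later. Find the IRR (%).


Formula: IRR = C1/C0 - 1
Substituting: IRR = $25,335.89 / $19,800.00 - 1
Ratio: 1.27959 - 1 = 0.27959
IRR = 27.959%

27.959%


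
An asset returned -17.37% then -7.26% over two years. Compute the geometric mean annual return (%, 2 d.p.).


Formula: Geometric mean = ((1+r1)*(1+r2))^(1/2) - 1
Product: (1 + -0.1737) * (1 + -0.0726) = 0.8263 * 0.9274 = 0.766311
Square root: 0.766311^0.5 = 0.875392
Geometric mean = 0.875392 - 1 = -0.124608
As percentage: -12.46%

-12.46%


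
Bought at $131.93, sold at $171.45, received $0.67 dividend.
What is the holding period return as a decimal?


Formula: HPR = (P1 - P0 + D) / P0
Gain: $171.45 - $131.93 + $0.67 = $40.19
HPR = $40.19 / $131.93 = 0.3046

0.3046


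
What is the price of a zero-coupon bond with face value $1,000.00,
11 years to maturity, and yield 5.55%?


Formula: Price = FV / (1 + r)^n
Substituting: Price = $1,000.00 / (1 + 0.0555)^11
Discount factor: (1.0555)^11 = 1.811509
Price = $1,000.00 / 1.811509 = $552.03

$552.03


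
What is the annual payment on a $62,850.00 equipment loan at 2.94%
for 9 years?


Formula: PMT = PV * r / (1 - (1+r)^(-n))
Denominator: 1 - (1 + 0.0294)^(-9) = 0.229553
Numerator: $62,850.00 * 0.0294 = 1847.79
PMT = 1847.79 / 0.229553 = $8,049.50

$8,049.50


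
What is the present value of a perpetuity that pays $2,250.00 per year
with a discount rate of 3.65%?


Formula: PV = C / r
Substituting: PV = $2,250.00 / 0.0365
PV = $61,643.84

$61,643.84


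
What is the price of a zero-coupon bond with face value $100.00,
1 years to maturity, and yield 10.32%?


Formula: Price = FV / (1 + r)^n
Substituting: Price = $100.00 / (1 + 0.1032)^1
Discount factor: (1.1032)^1 = 1.1032
Price = $100.00 / 1.1032 = $90.65

$90.65


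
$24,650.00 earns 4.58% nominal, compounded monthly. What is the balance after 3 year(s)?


Formula: FV = P * (1 + r/m)^(m*t)
Period rate: r/m = 0.0458 / 12 = 0.003817
Total periods: m*t = 12 * 3 = 36
Growth factor: (1 + 0.003817)^36 = 1.146987
FV = $24,650.00 * 1.146987 = $28,273.23

$28,273.23


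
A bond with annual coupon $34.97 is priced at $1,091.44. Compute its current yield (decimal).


Formula: Current yield = annual coupon / price
Substituting: CY = $34.97 / $1,091.44
CY = 0.03204

0.03204


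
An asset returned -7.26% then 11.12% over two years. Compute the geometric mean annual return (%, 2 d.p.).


Formula: Geometric mean = ((1+r1)*(1+r2))^(1/2) - 1
Product: (1 + -0.0726) * (1 + 0.1112) = 0.9274 * 1.1112 = 1.030527
Square root: 1.030527^0.5 = 1.015149
Geometric mean = 1.015149 - 1 = 0.015149
As percentage: 1.51%

1.51%


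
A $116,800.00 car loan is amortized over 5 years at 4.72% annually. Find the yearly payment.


Formula: PMT = PV * r / (1 - (1+r)^(-n))
Denominator: 1 - (1 + 0.0472)^(-5) = 0.205943
Numerator: $116,800.00 * 0.0472 = 5512.96
PMT = 5512.96 / 0.205943 = $26,769.39

$26,769.39


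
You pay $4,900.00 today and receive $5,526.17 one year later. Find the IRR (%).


Formula: IRR = C1/C0 - 1
Substituting: IRR = $5,526.17 / $4,900.00 - 1
Ratio: 1.12779 - 1 = 0.12779
IRR = 12.779%

12.779%


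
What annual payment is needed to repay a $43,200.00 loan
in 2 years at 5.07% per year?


Formula: PMT = PV * r / (1 - (1+r)^(-n))
Denominator: 1 - (1 + 0.0507)^(-2) = 0.094179
Numerator: $43,200.00 * 0.0507 = 2190.24
PMT = 2190.24 / 0.094179 = $23,256.22

$23,256.22


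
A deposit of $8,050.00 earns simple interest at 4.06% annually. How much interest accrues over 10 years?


Formula: I = P * r * t
Substituting: I = $8,050.00 * 0.0406 * 10
Step: I = $8,050.00 * 0.406
I = $3,268.30

$3,268.30


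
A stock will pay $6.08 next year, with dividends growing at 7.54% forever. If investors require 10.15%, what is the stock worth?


Formula: P = D1 / (r - g)
Spread: r - g = 0.1015 - 0.0754 = 0.0261
Substituting: P = $6.08 / 0.0261
P = $232.95

$232.95


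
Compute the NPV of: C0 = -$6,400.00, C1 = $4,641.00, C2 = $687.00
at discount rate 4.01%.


Formula: NPV = C0 + C1/(1+r) + C2/(1+r)^2
Discount C1: $4,641.00 / (1 + 0.0401) = $4,462.07
Discount C2: $687.00 / (1 + 0.0401)^2 = $635.05
NPV = -$6,400.00 + $4,462.07 + $635.05 = -$1,302.88

-$1,302.88


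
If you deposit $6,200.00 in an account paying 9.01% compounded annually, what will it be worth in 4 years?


Formula: FV = P * (1 + r)^n
Substituting: FV = $6,200.00 * (1 + 0.0901)^4
Growth factor: (1.0901)^4 = 1.4121
FV = $6,200.00 * 1.4121 = $8,755.02

$8,755.02


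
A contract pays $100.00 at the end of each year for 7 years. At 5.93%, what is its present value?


Formula: PV = PMT * (1 - (1+r)^(-n)) / r
Discount factor: (1 + 0.0593)^(-7) = 0.66814
Bracket: 1 - 0.66814 = 0.33186
PV = $100.00 * 0.33186 / 0.0593 = $559.63

$559.63


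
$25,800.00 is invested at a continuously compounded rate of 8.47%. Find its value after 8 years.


Formula: FV = P * e^(r*t)
Exponent: r*t = 0.0847 * 8 = 0.6776
e^(0.6776) = 1.969146
FV = $25,800.00 * 1.969146 = $50,803.97

$50,803.97


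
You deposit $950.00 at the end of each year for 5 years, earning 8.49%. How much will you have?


Formula: FV = PMT * ((1+r)^n - 1) / r
Growth factor: (1 + 0.0849)^5 = 1.502964
Numerator: 1.502964 - 1 = 0.502964
FV = $950.00 * 0.502964 / 0.0849 = $5,627.98

$5,627.98


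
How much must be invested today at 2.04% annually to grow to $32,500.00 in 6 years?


Formula: PV = FV / (1 + r)^n
Substituting: PV = $32,500.00 / (1 + 0.0204)^6
Discount factor: (1.0204)^6 = 1.128815
PV = $32,500.00 / 1.128815 = $28,791.26

$28,791.26


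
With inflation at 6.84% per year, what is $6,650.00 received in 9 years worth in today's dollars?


Formula: Real value = nominal / (1 + inflation)^years
Price level: (1 + 0.0684)^9 = 1.813865
Real value = $6,650.00 / 1.813865 = $3,666.20

$3,666.20


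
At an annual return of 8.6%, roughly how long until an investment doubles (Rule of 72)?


Formula: Years ≈ 72 / r
Substituting: Years ≈ 72 / 8.6
Years ≈ 8.4

8.4 years


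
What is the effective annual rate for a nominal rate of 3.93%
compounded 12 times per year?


Formula: EAR = (1 + r/m)^m - 1
Period rate: r/m = 0.0393 / 12 = 0.003275
Compounding: (1 + 0.003275)^12 = 1.040016
EAR = 1.040016 - 1 = 0.040016

0.040016


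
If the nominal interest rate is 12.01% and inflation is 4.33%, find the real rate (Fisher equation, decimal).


Formula: (1 + r_real) = (1 + r_nom) / (1 + inflation)
Substituting: (1 + r_real) = 1.1201 / 1.0433
(1 + r_real) = 1.073613
r_real = 1.073613 - 1 = 0.073613

0.073613


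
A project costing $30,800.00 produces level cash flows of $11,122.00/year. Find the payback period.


Formula: Payback = investment / annual cash flow
Substituting: Payback = $30,800.00 / $11,122.00
Payback = 2.7693 years

2.7693 years


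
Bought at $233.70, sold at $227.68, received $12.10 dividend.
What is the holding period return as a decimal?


Formula: HPR = (P1 - P0 + D) / P0
Gain: $227.68 - $233.70 + $12.10 = $6.08
HPR = $6.08 / $233.70 = 0.026

0.026


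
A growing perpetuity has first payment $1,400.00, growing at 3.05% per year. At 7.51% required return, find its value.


Formula: PV = C / (r - g)
Spread: r - g = 0.0751 - 0.0305 = 0.0446
Substituting: PV = $1,400.00 / 0.0446
PV = $31,390.13

$31,390.13


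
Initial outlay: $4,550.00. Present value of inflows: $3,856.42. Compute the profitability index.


Formula: PI = PV(cash flows) / initial investment
Substituting: PI = $3,856.42 / $4,550.00
PI = 0.8476

0.8476


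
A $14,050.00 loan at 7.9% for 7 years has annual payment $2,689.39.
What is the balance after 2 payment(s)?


Formula: Balance = PV*(1+r)^k - PMT*((1+r)^k - 1)/r
Growth: (1 + 0.079)^2 = 1.164241
Accumulated factor: ((1+r)^k - 1)/r = 2.079
Balance = $14,050.00 * 1.164241 - $2,689.39 * 2.079
Balance = $10,766.34

$10,766.34


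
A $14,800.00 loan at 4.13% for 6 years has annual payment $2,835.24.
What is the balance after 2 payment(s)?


Formula: Balance = PV*(1+r)^k - PMT*((1+r)^k - 1)/r
Growth: (1 + 0.0413)^2 = 1.084306
Accumulated factor: ((1+r)^k - 1)/r = 2.0413
Balance = $14,800.00 * 1.084306 - $2,835.24 * 2.0413
Balance = $10,260.15

$10,260.15


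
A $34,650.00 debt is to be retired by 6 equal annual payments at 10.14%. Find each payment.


Formula: PMT = PV * r / (1 - (1+r)^(-n))
Denominator: 1 - (1 + 0.1014)^(-6) = 0.439817
Numerator: $34,650.00 * 0.1014 = 3513.51
PMT = 3513.51 / 0.439817 = $7,988.56

$7,988.56


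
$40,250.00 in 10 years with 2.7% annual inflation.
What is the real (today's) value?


Formula: Real value = nominal / (1 + inflation)^years
Price level: (1 + 0.027)^10 = 1.305282
Real value = $40,250.00 / 1.305282 = $30,836.24

$30,836.24


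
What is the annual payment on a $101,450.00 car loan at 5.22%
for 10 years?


Formula: PMT = PV * r / (1 - (1+r)^(-n))
Denominator: 1 - (1 + 0.0522)^(-10) = 0.398803
Numerator: $101,450.00 * 0.0522 = 5295.69
PMT = 5295.69 / 0.398803 = $13,278.97

$13,278.97


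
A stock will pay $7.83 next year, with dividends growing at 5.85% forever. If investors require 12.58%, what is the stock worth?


Formula: P = D1 / (r - g)
Spread: r - g = 0.1258 - 0.0585 = 0.0673
Substituting: P = $7.83 / 0.0673
P = $116.34

$116.34


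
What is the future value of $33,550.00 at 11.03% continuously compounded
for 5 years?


Formula: FV = P * e^(r*t)
Exponent: r*t = 0.1103 * 5 = 0.5515
e^(0.5515) = 1.735855
FV = $33,550.00 * 1.735855 = $58,237.93

$58,237.93


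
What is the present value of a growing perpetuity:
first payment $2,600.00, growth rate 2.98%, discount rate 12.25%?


Formula: PV = C / (r - g)
Spread: r - g = 0.1225 - 0.0298 = 0.0927
Substituting: PV = $2,600.00 / 0.0927
PV = $28,047.46

$28,047.46


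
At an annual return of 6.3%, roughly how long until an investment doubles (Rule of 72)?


Formula: Years ≈ 72 / r
Substituting: Years ≈ 72 / 6.3
Years ≈ 11.4

11.4 years


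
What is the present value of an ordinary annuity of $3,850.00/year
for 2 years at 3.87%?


Formula: PV = PMT * (1 - (1+r)^(-n)) / r
Discount factor: (1 + 0.0387)^(-2) = 0.926872
Bracket: 1 - 0.926872 = 0.073128
PV = $3,850.00 * 0.073128 / 0.0387 = $7,275.01

$7,275.01


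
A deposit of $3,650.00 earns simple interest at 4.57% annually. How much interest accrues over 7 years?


Formula: I = P * r * t
Substituting: I = $3,650.00 * 0.0457 * 7
Step: I = $3,650.00 * 0.3199
I = $1,167.64

$1,167.64


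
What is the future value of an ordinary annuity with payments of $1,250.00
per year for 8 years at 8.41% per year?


Formula: FV = PMT * ((1+r)^n - 1) / r
Growth factor: (1 + 0.0841)^8 = 1.907896
Numerator: 1.907896 - 1 = 0.907896
FV = $1,250.00 * 0.907896 / 0.0841 = $13,494.30

$13,494.30


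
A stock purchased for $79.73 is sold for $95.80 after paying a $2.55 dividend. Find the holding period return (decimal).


Formula: HPR = (P1 - P0 + D) / P0
Gain: $95.80 - $79.73 + $2.55 = $18.62
HPR = $18.62 / $79.73 = 0.2335

0.2335


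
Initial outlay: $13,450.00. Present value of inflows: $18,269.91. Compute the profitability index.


Formula: PI = PV(cash flows) / initial investment
Substituting: PI = $18,269.91 / $13,450.00
PI = 1.3584

1.3584


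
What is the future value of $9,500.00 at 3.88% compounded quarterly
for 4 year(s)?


Formula: FV = P * (1 + r/m)^(m*t)
Period rate: r/m = 0.0388 / 4 = 0.0097
Total periods: m*t = 4 * 4 = 16
Growth factor: (1 + 0.0097)^16 = 1.167018
FV = $9,500.00 * 1.167018 = $11,086.67

$11,086.67


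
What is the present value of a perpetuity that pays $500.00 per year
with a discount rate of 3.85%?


Formula: PV = C / r
Substituting: PV = $500.00 / 0.0385
PV = $12,987.01

$12,987.01


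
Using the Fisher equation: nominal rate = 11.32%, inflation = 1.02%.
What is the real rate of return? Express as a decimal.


Formula: (1 + r_real) = (1 + r_nom) / (1 + inflation)
Substituting: (1 + r_real) = 1.1132 / 1.0102
(1 + r_real) = 1.10196
r_real = 1.10196 - 1 = 0.10196

0.10196


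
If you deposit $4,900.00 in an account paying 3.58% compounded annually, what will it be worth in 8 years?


Formula: FV = P * (1 + r)^n
Substituting: FV = $4,900.00 * (1 + 0.0358)^8
Growth factor: (1.0358)^8 = 1.324974
FV = $4,900.00 * 1.324974 = $6,492.37

$6,492.37


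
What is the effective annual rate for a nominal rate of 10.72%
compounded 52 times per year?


Formula: EAR = (1 + r/m)^m - 1
Period rate: r/m = 0.1072 / 52 = 0.002062
Compounding: (1 + 0.002062)^52 = 1.113034
EAR = 1.113034 - 1 = 0.113034

0.113034


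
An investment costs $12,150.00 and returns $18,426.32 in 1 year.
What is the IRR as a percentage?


Formula: IRR = C1/C0 - 1
Substituting: IRR = $18,426.32 / $12,150.00 - 1
Ratio: 1.51657 - 1 = 0.51657
IRR = 51.657%

51.657%


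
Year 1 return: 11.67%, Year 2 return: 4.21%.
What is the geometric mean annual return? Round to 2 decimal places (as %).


Formula: Geometric mean = ((1+r1)*(1+r2))^(1/2) - 1
Product: (1 + 0.1167) * (1 + 0.0421) = 1.1167 * 1.0421 = 1.163713
Square root: 1.163713^0.5 = 1.078755
Geometric mean = 1.078755 - 1 = 0.078755
As percentage: 7.88%

7.88%


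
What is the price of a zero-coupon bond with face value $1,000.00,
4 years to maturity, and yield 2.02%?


Formula: Price = FV / (1 + r)^n
Substituting: Price = $1,000.00 / (1 + 0.0202)^4
Discount factor: (1.0202)^4 = 1.083281
Price = $1,000.00 / 1.083281 = $923.12

$923.12


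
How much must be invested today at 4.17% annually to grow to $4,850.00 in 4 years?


Formula: PV = FV / (1 + r)^n
Substituting: PV = $4,850.00 / (1 + 0.0417)^4
Discount factor: (1.0417)^4 = 1.177526
PV = $4,850.00 / 1.177526 = $4,118.80

$4,118.80


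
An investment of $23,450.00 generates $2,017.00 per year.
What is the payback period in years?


Formula: Payback = investment / annual cash flow
Substituting: Payback = $23,450.00 / $2,017.00
Payback = 11.6262 years

11.6262 years


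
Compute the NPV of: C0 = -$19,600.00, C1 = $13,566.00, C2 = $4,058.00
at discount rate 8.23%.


Formula: NPV = C0 + C1/(1+r) + C2/(1+r)^2
Discount C1: $13,566.00 / (1 + 0.0823) = $12,534.42
Discount C2: $4,058.00 / (1 + 0.0823)^2 = $3,464.31
NPV = -$19,600.00 + $12,534.42 + $3,464.31 = -$3,601.27

-$3,601.27


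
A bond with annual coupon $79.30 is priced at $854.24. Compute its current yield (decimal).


Formula: Current yield = annual coupon / price
Substituting: CY = $79.30 / $854.24
CY = 0.092831

0.092831


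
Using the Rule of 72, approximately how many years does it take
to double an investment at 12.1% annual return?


Formula: Years ≈ 72 / r
Substituting: Years ≈ 72 / 12.1
Years ≈ 6.0

6.0 years


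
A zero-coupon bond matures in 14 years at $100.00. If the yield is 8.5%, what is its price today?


Formula: Price = FV / (1 + r)^n
Substituting: Price = $100.00 / (1 + 0.085)^14
Discount factor: (1.085)^14 = 3.133404
Price = $100.00 / 3.133404 = $31.91

$31.91


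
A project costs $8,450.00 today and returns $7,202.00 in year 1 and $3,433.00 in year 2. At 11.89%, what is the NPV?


Formula: NPV = C0 + C1/(1+r) + C2/(1+r)^2
Discount C1: $7,202.00 / (1 + 0.1189) = $6,436.68
Discount C2: $3,433.00 / (1 + 0.1189)^2 = $2,742.15
NPV = -$8,450.00 + $6,436.68 + $2,742.15 = $728.83

$728.83


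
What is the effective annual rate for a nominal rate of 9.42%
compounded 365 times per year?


Formula: EAR = (1 + r/m)^m - 1
Period rate: r/m = 0.0942 / 365 = 0.000258
Compounding: (1 + 0.000258)^365 = 1.098766
EAR = 1.098766 - 1 = 0.098766

0.098766


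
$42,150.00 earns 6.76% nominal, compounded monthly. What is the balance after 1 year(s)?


Formula: FV = P * (1 + r/m)^(m*t)
Period rate: r/m = 0.0676 / 12 = 0.005633
Total periods: m*t = 12 * 1 = 12
Growth factor: (1 + 0.005633)^12 = 1.069734
FV = $42,150.00 * 1.069734 = $45,089.30

$45,089.30


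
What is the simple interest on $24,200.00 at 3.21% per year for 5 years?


Formula: I = P * r * t
Substituting: I = $24,200.00 * 0.0321 * 5
Step: I = $24,200.00 * 0.1605
I = $3,884.10

$3,884.10


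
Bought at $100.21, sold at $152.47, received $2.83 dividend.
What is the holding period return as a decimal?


Formula: HPR = (P1 - P0 + D) / P0
Gain: $152.47 - $100.21 + $2.83 = $55.09
HPR = $55.09 / $100.21 = 0.5497

0.5497


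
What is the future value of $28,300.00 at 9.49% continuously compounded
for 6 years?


Formula: FV = P * e^(r*t)
Exponent: r*t = 0.0949 * 6 = 0.5694
e^(0.5694) = 1.767206
FV = $28,300.00 * 1.767206 = $50,011.94

$50,011.94


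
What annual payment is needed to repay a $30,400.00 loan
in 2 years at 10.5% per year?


Formula: PMT = PV * r / (1 - (1+r)^(-n))
Denominator: 1 - (1 + 0.105)^(-2) = 0.181016
Numerator: $30,400.00 * 0.105 = 3192.0
PMT = 3192.0 / 0.181016 = $17,633.81

$17,633.81


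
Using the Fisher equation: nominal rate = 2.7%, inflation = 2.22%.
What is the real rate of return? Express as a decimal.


Formula: (1 + r_real) = (1 + r_nom) / (1 + inflation)
Substituting: (1 + r_real) = 1.027 / 1.0222
(1 + r_real) = 1.004696
r_real = 1.004696 - 1 = 0.004696

0.004696


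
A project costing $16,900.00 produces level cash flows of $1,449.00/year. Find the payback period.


Formula: Payback = investment / annual cash flow
Substituting: Payback = $16,900.00 / $1,449.00
Payback = 11.6632 years

11.6632 years


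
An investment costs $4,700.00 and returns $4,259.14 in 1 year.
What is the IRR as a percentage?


Formula: IRR = C1/C0 - 1
Substituting: IRR = $4,259.14 / $4,700.00 - 1
Ratio: 0.9062 - 1 = -0.0938
IRR = -9.38%

-9.38%


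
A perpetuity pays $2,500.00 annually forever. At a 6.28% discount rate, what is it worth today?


Formula: PV = C / r
Substituting: PV = $2,500.00 / 0.0628
PV = $39,808.92

$39,808.92


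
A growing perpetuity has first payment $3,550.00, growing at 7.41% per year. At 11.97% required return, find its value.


Formula: PV = C / (r - g)
Spread: r - g = 0.1197 - 0.0741 = 0.0456
Substituting: PV = $3,550.00 / 0.0456
PV = $77,850.88

$77,850.88


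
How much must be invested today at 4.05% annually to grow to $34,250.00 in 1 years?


Formula: PV = FV / (1 + r)^n
Substituting: PV = $34,250.00 / (1 + 0.0405)^1
Discount factor: (1.0405)^1 = 1.0405
PV = $34,250.00 / 1.0405 = $32,916.87

$32,916.87


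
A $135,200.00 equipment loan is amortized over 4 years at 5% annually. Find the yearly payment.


Formula: PMT = PV * r / (1 - (1+r)^(-n))
Denominator: 1 - (1 + 0.05)^(-4) = 0.177298
Numerator: $135,200.00 * 0.05 = 6760.0
PMT = 6760.0 / 0.177298 = $38,128.00

$38,128.00


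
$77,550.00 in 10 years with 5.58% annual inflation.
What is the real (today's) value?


Formula: Real value = nominal / (1 + inflation)^years
Price level: (1 + 0.0558)^10 = 1.721142
Real value = $77,550.00 / 1.721142 = $45,057.31

$45,057.31


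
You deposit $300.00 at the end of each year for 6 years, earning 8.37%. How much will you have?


Formula: FV = PMT * ((1+r)^n - 1) / r
Growth factor: (1 + 0.0837)^6 = 1.619774
Numerator: 1.619774 - 1 = 0.619774
FV = $300.00 * 0.619774 / 0.0837 = $2,221.41

$2,221.41


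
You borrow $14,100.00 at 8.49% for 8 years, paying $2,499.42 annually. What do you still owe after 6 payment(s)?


Formula: Balance = PV*(1+r)^k - PMT*((1+r)^k - 1)/r
Growth: (1 + 0.0849)^6 = 1.630566
Accumulated factor: ((1+r)^k - 1)/r = 7.427156
Balance = $14,100.00 * 1.630566 - $2,499.42 * 7.427156
Balance = $4,427.39

$4,427.39


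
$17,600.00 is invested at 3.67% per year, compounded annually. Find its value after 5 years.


Formula: FV = P * (1 + r)^n
Substituting: FV = $17,600.00 * (1 + 0.0367)^5
Growth factor: (1.0367)^5 = 1.197472
FV = $17,600.00 * 1.197472 = $21,075.51

$21,075.51


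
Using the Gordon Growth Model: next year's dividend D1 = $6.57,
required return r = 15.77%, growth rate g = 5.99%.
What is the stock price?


Formula: P = D1 / (r - g)
Spread: r - g = 0.1577 - 0.0599 = 0.0978
Substituting: P = $6.57 / 0.0978
P = $67.18

$67.18


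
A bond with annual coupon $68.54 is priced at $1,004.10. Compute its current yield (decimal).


Formula: Current yield = annual coupon / price
Substituting: CY = $68.54 / $1,004.10
CY = 0.06826

0.06826


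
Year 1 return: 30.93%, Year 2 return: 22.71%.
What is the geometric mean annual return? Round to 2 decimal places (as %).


Formula: Geometric mean = ((1+r1)*(1+r2))^(1/2) - 1
Product: (1 + 0.3093) * (1 + 0.2271) = 1.3093 * 1.2271 = 1.606642
Square root: 1.606642^0.5 = 1.267534
Geometric mean = 1.267534 - 1 = 0.267534
As percentage: 26.75%

26.75%


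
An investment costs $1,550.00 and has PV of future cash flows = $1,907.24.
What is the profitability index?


Formula: PI = PV(cash flows) / initial investment
Substituting: PI = $1,907.24 / $1,550.00
PI = 1.2305

1.2305


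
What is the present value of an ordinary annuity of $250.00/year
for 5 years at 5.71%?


Formula: PV = PMT * (1 - (1+r)^(-n)) / r
Discount factor: (1 + 0.0571)^(-5) = 0.757565
Bracket: 1 - 0.757565 = 0.242435
PV = $250.00 * 0.242435 / 0.0571 = $1,061.45

$1,061.45


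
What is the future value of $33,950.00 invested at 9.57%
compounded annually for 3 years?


Formula: FV = P * (1 + r)^n
Substituting: FV = $33,950.00 * (1 + 0.0957)^3
Growth factor: (1.0957)^3 = 1.315452
FV = $33,950.00 * 1.315452 = $44,659.59

$44,659.59


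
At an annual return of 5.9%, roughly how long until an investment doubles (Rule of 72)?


Formula: Years ≈ 72 / r
Substituting: Years ≈ 72 / 5.9
Years ≈ 12.2

12.2 years


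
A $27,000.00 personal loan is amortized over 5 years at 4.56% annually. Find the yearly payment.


Formula: PMT = PV * r / (1 - (1+r)^(-n))
Denominator: 1 - (1 + 0.0456)^(-5) = 0.199849
Numerator: $27,000.00 * 0.0456 = 1231.2
PMT = 1231.2 / 0.199849 = $6,160.66

$6,160.66


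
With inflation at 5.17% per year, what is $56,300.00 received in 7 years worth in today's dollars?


Formula: Real value = nominal / (1 + inflation)^years
Price level: (1 + 0.0517)^7 = 1.423125
Real value = $56,300.00 / 1.423125 = $39,560.82

$39,560.82


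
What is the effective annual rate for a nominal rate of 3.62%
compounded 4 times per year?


Formula: EAR = (1 + r/m)^m - 1
Period rate: r/m = 0.0362 / 4 = 0.00905
Compounding: (1 + 0.00905)^4 = 1.036694
EAR = 1.036694 - 1 = 0.036694

0.036694


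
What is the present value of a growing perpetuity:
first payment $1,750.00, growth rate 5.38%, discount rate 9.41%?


Formula: PV = C / (r - g)
Spread: r - g = 0.0941 - 0.0538 = 0.0403
Substituting: PV = $1,750.00 / 0.0403
PV = $43,424.32

$43,424.32


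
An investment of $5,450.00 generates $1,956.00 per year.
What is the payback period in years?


Formula: Payback = investment / annual cash flow
Substituting: Payback = $5,450.00 / $1,956.00
Payback = 2.7863 years

2.7863 years


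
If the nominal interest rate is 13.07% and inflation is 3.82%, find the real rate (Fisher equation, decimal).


Formula: (1 + r_real) = (1 + r_nom) / (1 + inflation)
Substituting: (1 + r_real) = 1.1307 / 1.0382
(1 + r_real) = 1.089097
r_real = 1.089097 - 1 = 0.089097

0.089097


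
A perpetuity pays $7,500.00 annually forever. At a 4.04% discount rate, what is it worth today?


Formula: PV = C / r
Substituting: PV = $7,500.00 / 0.0404
PV = $185,643.56

$185,643.56


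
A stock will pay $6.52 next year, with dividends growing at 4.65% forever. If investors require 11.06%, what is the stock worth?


Formula: P = D1 / (r - g)
Spread: r - g = 0.1106 - 0.0465 = 0.0641
Substituting: P = $6.52 / 0.0641
P = $101.72

$101.72


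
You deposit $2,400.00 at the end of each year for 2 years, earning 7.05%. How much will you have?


Formula: FV = PMT * ((1+r)^n - 1) / r
Growth factor: (1 + 0.0705)^2 = 1.14597
Numerator: 1.14597 - 1 = 0.14597
FV = $2,400.00 * 0.14597 / 0.0705 = $4,969.20

$4,969.20


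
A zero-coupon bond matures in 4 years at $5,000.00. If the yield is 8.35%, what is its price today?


Formula: Price = FV / (1 + r)^n
Substituting: Price = $5,000.00 / (1 + 0.0835)^4
Discount factor: (1.0835)^4 = 1.378211
Price = $5,000.00 / 1.378211 = $3,627.89

$3,627.89


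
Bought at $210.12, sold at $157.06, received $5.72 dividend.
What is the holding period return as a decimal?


Formula: HPR = (P1 - P0 + D) / P0
Gain: $157.06 - $210.12 + $5.72 = -$47.34
HPR = -$47.34 / $210.12 = -0.2253

-0.2253


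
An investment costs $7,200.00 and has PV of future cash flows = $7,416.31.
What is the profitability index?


Formula: PI = PV(cash flows) / initial investment
Substituting: PI = $7,416.31 / $7,200.00
PI = 1.03

1.03


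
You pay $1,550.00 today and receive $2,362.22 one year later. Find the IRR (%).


Formula: IRR = C1/C0 - 1
Substituting: IRR = $2,362.22 / $1,550.00 - 1
Ratio: 1.524013 - 1 = 0.524013
IRR = 52.4013%

52.4013%


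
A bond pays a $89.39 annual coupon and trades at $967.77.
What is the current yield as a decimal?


Formula: Current yield = annual coupon / price
Substituting: CY = $89.39 / $967.77
CY = 0.092367

0.092367


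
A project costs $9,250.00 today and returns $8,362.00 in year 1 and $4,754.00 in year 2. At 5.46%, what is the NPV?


Formula: NPV = C0 + C1/(1+r) + C2/(1+r)^2
Discount C1: $8,362.00 / (1 + 0.0546) = $7,929.07
Discount C2: $4,754.00 / (1 + 0.0546)^2 = $4,274.48
NPV = -$9,250.00 + $7,929.07 + $4,274.48 = $2,953.56

$2,953.56


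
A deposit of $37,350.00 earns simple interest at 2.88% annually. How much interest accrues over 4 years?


Formula: I = P * r * t
Substituting: I = $37,350.00 * 0.0288 * 4
Step: I = $37,350.00 * 0.1152
I = $4,302.72

$4,302.72


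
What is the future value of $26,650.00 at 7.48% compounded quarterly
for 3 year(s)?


Formula: FV = P * (1 + r/m)^(m*t)
Period rate: r/m = 0.0748 / 4 = 0.0187
Total periods: m*t = 4 * 3 = 12
Growth factor: (1 + 0.0187)^12 = 1.248981
FV = $26,650.00 * 1.248981 = $33,285.33

$33,285.33


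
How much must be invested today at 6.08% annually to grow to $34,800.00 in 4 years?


Formula: PV = FV / (1 + r)^n
Substituting: PV = $34,800.00 / (1 + 0.0608)^4
Discount factor: (1.0608)^4 = 1.266293
PV = $34,800.00 / 1.266293 = $27,481.80

$27,481.80


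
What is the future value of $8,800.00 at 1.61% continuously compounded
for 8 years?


Formula: FV = P * e^(r*t)
Exponent: r*t = 0.0161 * 8 = 0.1288
e^(0.1288) = 1.137463
FV = $8,800.00 * 1.137463 = $10,009.67

$10,009.67


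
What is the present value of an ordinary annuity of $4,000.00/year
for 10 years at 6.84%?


Formula: PV = PMT * (1 - (1+r)^(-n)) / r
Discount factor: (1 + 0.0684)^(-10) = 0.516014
Bracket: 1 - 0.516014 = 0.483986
PV = $4,000.00 * 0.483986 / 0.0684 = $28,303.29

$28,303.29


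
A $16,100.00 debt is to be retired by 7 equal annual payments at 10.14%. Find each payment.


Formula: PMT = PV * r / (1 - (1+r)^(-n))
Denominator: 1 - (1 + 0.1014)^(-7) = 0.49139
Numerator: $16,100.00 * 0.1014 = 1632.54
PMT = 1632.54 / 0.49139 = $3,322.29

$3,322.29


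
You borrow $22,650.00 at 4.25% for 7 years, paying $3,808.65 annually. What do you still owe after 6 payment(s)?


Formula: Balance = PV*(1+r)^k - PMT*((1+r)^k - 1)/r
Growth: (1 + 0.0425)^6 = 1.283679
Accumulated factor: ((1+r)^k - 1)/r = 6.674796
Balance = $22,650.00 * 1.283679 - $3,808.65 * 6.674796
Balance = $3,653.36

$3,653.36


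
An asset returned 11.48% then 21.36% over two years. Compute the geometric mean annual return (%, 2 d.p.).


Formula: Geometric mean = ((1+r1)*(1+r2))^(1/2) - 1
Product: (1 + 0.1148) * (1 + 0.2136) = 1.1148 * 1.2136 = 1.352921
Square root: 1.352921^0.5 = 1.163151
Geometric mean = 1.163151 - 1 = 0.163151
As percentage: 16.32%

16.32%


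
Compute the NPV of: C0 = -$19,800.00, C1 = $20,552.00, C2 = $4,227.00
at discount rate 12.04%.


Formula: NPV = C0 + C1/(1+r) + C2/(1+r)^2
Discount C1: $20,552.00 / (1 + 0.1204) = $18,343.45
Discount C2: $4,227.00 / (1 + 0.1204)^2 = $3,367.33
NPV = -$19,800.00 + $18,343.45 + $3,367.33 = $1,910.78

$1,910.78


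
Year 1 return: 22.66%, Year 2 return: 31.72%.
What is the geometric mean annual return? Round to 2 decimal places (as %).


Formula: Geometric mean = ((1+r1)*(1+r2))^(1/2) - 1
Product: (1 + 0.2266) * (1 + 0.3172) = 1.2266 * 1.3172 = 1.615678
Square root: 1.615678^0.5 = 1.271093
Geometric mean = 1.271093 - 1 = 0.271093
As percentage: 27.11%

27.11%
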